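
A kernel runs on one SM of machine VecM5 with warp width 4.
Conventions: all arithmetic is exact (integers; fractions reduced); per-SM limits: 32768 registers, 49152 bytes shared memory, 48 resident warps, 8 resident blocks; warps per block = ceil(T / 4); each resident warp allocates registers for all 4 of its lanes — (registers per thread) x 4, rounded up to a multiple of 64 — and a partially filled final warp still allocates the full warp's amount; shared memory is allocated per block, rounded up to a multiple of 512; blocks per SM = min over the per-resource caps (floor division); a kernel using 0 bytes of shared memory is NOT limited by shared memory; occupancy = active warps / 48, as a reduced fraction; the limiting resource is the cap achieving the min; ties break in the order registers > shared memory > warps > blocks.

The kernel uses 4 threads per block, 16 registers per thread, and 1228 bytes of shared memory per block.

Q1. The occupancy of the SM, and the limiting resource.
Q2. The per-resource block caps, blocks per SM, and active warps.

Answer: occupancy 1/6, limited by blocks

registers: 512 blocks
shared memory: 32 blocks
warps: 48 blocks
blocks: 8 blocks

Answer: 8 blocks, 8 active warps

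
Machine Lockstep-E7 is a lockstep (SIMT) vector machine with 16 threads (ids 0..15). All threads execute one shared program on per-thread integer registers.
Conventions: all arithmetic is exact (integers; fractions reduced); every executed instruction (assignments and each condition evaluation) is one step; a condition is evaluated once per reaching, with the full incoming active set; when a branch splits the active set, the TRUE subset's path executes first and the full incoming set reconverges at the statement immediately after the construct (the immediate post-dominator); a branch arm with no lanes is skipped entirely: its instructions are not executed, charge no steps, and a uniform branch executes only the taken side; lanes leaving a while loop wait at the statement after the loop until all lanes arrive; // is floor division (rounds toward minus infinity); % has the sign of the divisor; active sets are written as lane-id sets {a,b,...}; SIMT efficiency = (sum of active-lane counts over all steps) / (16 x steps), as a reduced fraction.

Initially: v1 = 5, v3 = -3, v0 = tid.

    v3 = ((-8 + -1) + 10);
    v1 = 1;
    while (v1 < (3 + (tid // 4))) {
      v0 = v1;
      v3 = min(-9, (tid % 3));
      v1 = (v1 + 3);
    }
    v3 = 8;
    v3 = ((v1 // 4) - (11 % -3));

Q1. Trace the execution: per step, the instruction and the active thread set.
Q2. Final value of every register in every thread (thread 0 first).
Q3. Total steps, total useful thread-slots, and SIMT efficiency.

step 0: v3 <- ((-8 + -1) + 10)       {0,1,2,3,4,5,6,7,8,9,10,11,12,13,14,15}
step 1: v1 <- 1                      {0,1,2,3,4,5,6,7,8,9,10,11,12,13,14,15}
step 2: eval (v1 < (3 + (tid // 4))) {0,1,2,3,4,5,6,7,8,9,10,11,12,13,14,15}
step 3: v0 <- v1                     {0,1,2,3,4,5,6,7,8,9,10,11,12,13,14,15}
step 4: v3 <- min(-9, (tid % 3))     {0,1,2,3,4,5,6,7,8,9,10,11,12,13,14,15}
step 5: v1 <- (v1 + 3)               {0,1,2,3,4,5,6,7,8,9,10,11,12,13,14,15}
step 6: eval (v1 < (3 + (tid // 4))) {0,1,2,3,4,5,6,7,8,9,10,11,12,13,14,15}
step 7: v0 <- v1                     {8,9,10,11,12,13,14,15}
step 8: v3 <- min(-9, (tid % 3))     {8,9,10,11,12,13,14,15}
step 9: v1 <- (v1 + 3)               {8,9,10,11,12,13,14,15}
step 10: eval (v1 < (3 + (tid // 4))) {8,9,10,11,12,13,14,15}
step 11: v3 <- 8                      {0,1,2,3,4,5,6,7,8,9,10,11,12,13,14,15}
step 12: v3 <- ((v1 // 4) - (11 % -3)) {0,1,2,3,4,5,6,7,8,9,10,11,12,13,14,15}

Answer: 13 steps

v1: 4,4,4,4,4,4,4,4,7,7,7,7,7,7,7,7
v3: 2,2,2,2,2,2,2,2,2,2,2,2,2,2,2,2
v0: 1,1,1,1,1,1,1,1,4,4,4,4,4,4,4,4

steps = 13; useful = 176; efficiency = 176/208 = 11/13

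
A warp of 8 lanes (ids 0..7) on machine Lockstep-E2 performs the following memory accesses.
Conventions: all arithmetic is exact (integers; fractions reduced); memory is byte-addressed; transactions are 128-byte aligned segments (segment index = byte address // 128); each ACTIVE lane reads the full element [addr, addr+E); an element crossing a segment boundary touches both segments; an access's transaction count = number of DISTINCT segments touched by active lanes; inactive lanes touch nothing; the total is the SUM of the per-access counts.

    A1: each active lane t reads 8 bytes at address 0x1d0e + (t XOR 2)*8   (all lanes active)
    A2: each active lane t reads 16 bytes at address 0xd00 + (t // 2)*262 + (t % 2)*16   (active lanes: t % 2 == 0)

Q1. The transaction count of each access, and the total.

A1: 1 transaction
A2: 4 transactions

Answer: 1,4; total 5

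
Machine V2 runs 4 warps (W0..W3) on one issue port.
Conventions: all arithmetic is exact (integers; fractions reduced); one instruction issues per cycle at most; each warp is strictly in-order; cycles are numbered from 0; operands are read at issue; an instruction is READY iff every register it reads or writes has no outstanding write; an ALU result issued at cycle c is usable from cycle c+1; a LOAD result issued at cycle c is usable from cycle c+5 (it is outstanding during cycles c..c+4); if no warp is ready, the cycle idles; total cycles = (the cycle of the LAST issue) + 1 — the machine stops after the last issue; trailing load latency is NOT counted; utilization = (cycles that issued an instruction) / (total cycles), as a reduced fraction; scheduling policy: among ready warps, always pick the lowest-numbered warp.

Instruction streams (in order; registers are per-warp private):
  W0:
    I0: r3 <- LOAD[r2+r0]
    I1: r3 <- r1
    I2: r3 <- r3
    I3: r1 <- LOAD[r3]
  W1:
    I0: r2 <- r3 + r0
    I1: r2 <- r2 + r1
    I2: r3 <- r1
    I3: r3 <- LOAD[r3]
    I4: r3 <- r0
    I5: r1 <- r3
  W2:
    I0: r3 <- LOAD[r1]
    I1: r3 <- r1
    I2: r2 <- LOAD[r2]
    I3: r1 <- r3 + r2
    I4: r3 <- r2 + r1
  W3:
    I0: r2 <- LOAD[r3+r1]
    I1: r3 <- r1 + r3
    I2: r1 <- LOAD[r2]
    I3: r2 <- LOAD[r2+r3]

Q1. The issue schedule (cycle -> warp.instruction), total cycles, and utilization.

cycle 0: W0.I0
cycle 1: W1.I0
cycle 2: W1.I1
cycle 3: W1.I2
cycle 4: W1.I3
cycle 5: W0.I1
cycle 6: W0.I2
cycle 7: W0.I3
cycle 8: W2.I0
cycle 9: W1.I4
cycle 10: W1.I5
cycle 11: W3.I0
cycle 12: W3.I1
cycle 13: W2.I1
cycle 14: W2.I2
cycle 15: idle
cycle 16: W3.I2
cycle 17: W3.I3
cycle 18: idle
cycle 19: W2.I3
cycle 20: W2.I4

Answer: 21 cycles, utilization 19/21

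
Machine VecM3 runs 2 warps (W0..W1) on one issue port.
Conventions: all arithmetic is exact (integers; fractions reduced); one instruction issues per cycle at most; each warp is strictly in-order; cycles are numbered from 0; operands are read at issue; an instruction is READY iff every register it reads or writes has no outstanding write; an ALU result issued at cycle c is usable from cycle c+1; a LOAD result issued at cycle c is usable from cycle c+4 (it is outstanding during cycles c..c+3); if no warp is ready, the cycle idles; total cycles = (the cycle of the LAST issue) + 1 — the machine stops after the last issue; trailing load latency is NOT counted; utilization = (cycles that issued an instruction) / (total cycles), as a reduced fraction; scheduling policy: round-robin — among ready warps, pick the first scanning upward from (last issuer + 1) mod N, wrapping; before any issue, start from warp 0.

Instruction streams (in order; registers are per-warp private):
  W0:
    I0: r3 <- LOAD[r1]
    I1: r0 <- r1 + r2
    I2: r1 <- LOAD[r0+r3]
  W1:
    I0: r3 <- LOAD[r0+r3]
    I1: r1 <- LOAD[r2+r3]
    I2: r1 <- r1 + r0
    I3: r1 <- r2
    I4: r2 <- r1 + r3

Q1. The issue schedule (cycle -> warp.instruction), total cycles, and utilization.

cycle 0: W0.I0
cycle 1: W1.I0
cycle 2: W0.I1
cycle 3: idle
cycle 4: W0.I2
cycle 5: W1.I1
cycle 6: idle
cycle 7: idle
cycle 8: idle
cycle 9: W1.I2
cycle 10: W1.I3
cycle 11: W1.I4

Answer: 12 cycles, utilization 2/3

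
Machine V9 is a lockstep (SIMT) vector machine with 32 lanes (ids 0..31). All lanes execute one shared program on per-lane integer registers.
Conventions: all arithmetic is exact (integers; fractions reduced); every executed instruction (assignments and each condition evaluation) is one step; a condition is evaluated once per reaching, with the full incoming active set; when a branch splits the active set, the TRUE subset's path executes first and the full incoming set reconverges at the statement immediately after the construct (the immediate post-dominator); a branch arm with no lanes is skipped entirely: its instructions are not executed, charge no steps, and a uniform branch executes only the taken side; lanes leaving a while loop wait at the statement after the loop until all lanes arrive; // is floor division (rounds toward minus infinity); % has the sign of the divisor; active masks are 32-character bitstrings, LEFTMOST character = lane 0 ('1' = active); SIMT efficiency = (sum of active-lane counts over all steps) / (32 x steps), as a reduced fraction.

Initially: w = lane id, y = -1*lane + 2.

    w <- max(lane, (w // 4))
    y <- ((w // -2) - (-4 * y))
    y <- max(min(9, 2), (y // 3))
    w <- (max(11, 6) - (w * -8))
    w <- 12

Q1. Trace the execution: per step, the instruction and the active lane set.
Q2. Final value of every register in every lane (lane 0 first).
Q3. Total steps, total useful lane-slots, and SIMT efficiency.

step 0: w <- max(lane, (w // 4))     11111111111111111111111111111111
step 1: y <- ((w // -2) - (-4 * y))  11111111111111111111111111111111
step 2: y <- max(min(9, 2), (y // 3)) 11111111111111111111111111111111
step 3: w <- (max(11, 6) - (w * -8)) 11111111111111111111111111111111
step 4: w <- 12                      11111111111111111111111111111111

Answer: 5 steps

w: 12,12,12,12,12,12,12,12,12,12,12,12,12,12,12,12,12,12,12,12,12,12,12,12,12,12,12,12,12,12,12,12
y: 2,2,2,2,2,2,2,2,2,2,2,2,2,2,2,2,2,2,2,2,2,2,2,2,2,2,2,2,2,2,2,2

steps = 5; useful = 160; efficiency = 160/160 = 1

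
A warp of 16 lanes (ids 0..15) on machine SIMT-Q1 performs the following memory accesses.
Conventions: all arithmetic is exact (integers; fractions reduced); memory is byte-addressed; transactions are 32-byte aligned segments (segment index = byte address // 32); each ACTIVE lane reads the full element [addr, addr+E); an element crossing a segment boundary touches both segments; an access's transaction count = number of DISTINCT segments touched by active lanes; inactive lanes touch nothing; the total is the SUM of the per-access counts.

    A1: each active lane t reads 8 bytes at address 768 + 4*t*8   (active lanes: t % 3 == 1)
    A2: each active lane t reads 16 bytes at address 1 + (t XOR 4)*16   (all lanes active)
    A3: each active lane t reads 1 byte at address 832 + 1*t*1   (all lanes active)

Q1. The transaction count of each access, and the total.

A1: 5 transactions
A2: 9 transactions
A3: 1 transaction

Answer: 5,9,1; total 15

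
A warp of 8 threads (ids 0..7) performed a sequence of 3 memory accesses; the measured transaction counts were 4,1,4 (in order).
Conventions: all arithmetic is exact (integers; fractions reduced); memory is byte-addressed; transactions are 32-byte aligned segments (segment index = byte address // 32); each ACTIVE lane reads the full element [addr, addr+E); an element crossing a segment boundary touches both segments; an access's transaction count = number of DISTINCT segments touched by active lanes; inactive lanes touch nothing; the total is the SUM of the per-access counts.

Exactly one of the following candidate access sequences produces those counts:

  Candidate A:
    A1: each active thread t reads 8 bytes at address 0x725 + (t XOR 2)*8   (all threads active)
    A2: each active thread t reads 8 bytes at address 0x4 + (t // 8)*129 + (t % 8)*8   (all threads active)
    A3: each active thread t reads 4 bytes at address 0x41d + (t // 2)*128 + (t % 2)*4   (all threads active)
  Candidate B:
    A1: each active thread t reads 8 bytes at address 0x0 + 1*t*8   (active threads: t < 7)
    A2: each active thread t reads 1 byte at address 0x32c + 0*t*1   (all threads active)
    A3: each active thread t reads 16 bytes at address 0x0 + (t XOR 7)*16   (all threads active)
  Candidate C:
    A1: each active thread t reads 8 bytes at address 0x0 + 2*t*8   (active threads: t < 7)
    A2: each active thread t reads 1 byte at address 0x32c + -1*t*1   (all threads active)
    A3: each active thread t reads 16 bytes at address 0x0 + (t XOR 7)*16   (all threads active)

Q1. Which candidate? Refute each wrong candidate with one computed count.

A: A1 gives 3 transactions, not 4
B: A1 gives 2 transactions, not 4
C: all counts match (4,1,4)

Answer: C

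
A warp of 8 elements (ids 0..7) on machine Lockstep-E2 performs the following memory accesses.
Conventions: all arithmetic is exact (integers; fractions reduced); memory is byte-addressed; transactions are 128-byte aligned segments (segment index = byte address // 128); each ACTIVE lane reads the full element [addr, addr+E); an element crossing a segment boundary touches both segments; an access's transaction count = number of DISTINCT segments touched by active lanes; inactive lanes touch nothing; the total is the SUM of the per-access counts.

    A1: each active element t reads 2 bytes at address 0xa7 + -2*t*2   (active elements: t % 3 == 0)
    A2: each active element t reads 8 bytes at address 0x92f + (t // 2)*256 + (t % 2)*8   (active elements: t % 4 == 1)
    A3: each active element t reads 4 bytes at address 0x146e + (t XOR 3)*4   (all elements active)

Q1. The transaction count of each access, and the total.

A1: 1 transaction
A2: 2 transactions
A3: 2 transactions

Answer: 1,2,2; total 5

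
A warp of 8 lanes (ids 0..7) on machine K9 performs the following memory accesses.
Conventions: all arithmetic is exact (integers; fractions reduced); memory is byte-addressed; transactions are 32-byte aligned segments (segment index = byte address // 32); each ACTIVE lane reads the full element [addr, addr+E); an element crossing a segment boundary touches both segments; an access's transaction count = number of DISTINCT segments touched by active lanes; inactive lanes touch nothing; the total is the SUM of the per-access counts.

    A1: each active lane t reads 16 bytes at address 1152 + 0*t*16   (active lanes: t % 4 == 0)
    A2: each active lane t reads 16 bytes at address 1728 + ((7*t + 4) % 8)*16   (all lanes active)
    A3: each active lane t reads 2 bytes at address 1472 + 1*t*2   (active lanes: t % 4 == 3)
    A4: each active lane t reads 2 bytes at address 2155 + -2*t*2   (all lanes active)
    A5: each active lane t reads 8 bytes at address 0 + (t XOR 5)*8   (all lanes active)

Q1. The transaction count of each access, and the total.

A1: 1 transaction
A2: 4 transactions
A3: 1 transaction
A4: 2 transactions
A5: 2 transactions

Answer: 1,4,1,2,2; total 10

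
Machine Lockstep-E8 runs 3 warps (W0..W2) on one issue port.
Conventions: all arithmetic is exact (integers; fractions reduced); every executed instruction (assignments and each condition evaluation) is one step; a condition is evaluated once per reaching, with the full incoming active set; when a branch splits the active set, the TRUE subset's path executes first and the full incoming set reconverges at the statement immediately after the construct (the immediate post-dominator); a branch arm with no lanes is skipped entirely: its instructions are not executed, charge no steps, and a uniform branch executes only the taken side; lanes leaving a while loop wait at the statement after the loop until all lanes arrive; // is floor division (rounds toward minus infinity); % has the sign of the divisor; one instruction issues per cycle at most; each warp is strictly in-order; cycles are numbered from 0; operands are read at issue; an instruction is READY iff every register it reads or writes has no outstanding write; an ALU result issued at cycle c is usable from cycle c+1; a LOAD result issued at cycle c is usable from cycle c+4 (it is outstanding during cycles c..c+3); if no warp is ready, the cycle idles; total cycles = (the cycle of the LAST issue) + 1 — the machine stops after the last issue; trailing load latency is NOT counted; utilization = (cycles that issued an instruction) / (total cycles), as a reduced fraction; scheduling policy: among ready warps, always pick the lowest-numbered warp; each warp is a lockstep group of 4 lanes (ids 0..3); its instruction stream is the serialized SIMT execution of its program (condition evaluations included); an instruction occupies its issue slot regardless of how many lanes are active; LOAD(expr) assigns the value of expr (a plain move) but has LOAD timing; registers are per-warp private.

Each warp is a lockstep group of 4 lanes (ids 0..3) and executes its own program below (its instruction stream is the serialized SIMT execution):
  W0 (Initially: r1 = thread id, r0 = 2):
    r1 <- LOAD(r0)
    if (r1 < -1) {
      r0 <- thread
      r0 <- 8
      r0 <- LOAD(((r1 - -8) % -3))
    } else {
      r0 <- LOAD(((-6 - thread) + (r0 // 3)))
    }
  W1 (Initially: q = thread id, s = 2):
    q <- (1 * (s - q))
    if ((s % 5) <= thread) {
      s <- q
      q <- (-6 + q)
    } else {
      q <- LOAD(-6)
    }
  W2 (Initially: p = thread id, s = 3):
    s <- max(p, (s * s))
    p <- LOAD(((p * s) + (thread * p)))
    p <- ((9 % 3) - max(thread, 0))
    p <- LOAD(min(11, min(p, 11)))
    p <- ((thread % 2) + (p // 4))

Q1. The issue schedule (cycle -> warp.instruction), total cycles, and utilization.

cycle 0: W0.I0
cycle 1: W1.I0
cycle 2: W1.I1
cycle 3: W1.I2
cycle 4: W0.I1
cycle 5: W0.I2
cycle 6: W1.I3
cycle 7: W1.I4
cycle 8: W2.I0
cycle 9: W2.I1
cycle 10: idle
cycle 11: idle
cycle 12: idle
cycle 13: W2.I2
cycle 14: W2.I3
cycle 15: idle
cycle 16: idle
cycle 17: idle
cycle 18: W2.I4

Answer: 19 cycles, utilization 13/19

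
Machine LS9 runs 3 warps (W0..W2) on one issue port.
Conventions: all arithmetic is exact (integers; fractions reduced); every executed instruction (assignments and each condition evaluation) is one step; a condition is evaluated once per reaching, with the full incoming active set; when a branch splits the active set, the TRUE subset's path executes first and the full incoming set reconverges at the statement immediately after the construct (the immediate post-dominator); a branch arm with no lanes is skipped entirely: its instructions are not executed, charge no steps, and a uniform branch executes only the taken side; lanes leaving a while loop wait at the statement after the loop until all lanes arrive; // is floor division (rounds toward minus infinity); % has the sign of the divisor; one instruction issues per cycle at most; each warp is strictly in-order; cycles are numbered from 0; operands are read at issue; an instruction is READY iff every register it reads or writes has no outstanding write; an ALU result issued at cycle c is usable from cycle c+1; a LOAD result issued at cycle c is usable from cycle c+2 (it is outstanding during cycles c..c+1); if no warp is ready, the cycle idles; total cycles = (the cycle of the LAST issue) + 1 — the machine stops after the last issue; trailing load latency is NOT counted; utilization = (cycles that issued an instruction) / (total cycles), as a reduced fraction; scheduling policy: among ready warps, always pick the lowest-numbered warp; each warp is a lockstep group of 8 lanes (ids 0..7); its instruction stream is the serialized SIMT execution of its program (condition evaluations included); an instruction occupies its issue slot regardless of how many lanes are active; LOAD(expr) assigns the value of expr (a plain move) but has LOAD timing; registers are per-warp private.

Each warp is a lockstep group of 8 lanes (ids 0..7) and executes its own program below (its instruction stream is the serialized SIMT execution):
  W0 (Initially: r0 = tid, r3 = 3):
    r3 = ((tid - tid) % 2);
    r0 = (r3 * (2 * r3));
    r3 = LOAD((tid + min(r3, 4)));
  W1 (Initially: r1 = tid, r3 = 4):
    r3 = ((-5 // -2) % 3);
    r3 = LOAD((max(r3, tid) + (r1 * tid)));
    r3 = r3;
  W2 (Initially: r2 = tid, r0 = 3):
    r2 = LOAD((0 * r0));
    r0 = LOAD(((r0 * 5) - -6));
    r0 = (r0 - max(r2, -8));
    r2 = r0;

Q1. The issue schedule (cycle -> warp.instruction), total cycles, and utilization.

cycle 0: W0.I0
cycle 1: W0.I1
cycle 2: W0.I2
cycle 3: W1.I0
cycle 4: W1.I1
cycle 5: W2.I0
cycle 6: W1.I2
cycle 7: W2.I1
cycle 8: idle
cycle 9: W2.I2
cycle 10: W2.I3

Answer: 11 cycles, utilization 10/11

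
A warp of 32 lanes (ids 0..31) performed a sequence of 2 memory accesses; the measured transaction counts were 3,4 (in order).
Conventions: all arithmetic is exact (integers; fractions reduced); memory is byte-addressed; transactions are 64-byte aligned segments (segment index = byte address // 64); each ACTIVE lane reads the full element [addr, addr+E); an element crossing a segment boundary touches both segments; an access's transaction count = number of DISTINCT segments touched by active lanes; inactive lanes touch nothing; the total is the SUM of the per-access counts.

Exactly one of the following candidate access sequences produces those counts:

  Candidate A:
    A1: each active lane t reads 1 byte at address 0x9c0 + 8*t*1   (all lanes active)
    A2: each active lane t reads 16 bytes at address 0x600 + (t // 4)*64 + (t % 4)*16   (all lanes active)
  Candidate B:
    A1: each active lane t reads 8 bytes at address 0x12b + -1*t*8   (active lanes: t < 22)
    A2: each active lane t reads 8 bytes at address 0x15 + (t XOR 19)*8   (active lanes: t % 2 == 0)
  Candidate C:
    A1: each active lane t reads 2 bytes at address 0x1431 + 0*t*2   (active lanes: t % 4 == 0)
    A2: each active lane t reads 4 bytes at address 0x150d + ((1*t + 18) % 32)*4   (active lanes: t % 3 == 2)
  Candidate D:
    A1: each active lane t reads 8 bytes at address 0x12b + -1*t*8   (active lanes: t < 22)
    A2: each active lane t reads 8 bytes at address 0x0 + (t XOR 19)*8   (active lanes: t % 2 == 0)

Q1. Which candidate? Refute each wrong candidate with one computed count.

A: A1 gives 4 transactions, not 3
B: A2 gives 5 transactions, not 4
C: A1 gives 1 transaction, not 3
D: all counts match (3,4)

Answer: D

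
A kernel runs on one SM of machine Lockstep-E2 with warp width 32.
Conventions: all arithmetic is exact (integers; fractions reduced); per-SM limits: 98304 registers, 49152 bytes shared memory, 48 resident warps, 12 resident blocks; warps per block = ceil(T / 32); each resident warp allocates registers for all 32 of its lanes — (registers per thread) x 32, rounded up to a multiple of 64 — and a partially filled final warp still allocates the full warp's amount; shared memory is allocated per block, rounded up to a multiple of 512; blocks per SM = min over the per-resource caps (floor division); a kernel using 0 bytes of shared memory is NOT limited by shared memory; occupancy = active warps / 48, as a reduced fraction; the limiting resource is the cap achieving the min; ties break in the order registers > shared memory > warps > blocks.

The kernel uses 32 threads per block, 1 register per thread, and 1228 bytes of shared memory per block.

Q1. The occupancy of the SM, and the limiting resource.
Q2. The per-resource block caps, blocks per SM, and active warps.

Answer: occupancy 1/4, limited by blocks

registers: 1536 blocks
shared memory: 32 blocks
warps: 48 blocks
blocks: 12 blocks

Answer: 12 blocks, 12 active warps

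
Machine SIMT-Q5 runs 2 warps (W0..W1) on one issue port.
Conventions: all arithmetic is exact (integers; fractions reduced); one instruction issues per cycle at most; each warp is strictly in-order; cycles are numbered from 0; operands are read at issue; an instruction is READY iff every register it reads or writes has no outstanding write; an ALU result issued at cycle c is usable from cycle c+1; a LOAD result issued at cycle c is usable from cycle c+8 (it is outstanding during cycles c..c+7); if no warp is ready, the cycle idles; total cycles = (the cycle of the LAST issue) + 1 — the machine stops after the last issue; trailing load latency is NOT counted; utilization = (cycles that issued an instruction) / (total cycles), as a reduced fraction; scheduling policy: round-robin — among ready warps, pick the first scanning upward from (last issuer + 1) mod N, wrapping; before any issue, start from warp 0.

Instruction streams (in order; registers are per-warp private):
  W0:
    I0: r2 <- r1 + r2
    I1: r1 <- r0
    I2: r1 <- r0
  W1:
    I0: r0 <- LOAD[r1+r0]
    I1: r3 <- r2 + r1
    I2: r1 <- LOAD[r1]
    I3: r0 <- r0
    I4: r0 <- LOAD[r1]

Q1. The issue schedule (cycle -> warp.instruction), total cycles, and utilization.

cycle 0: W0.I0
cycle 1: W1.I0
cycle 2: W0.I1
cycle 3: W1.I1
cycle 4: W0.I2
cycle 5: W1.I2
cycle 6: idle
cycle 7: idle
cycle 8: idle
cycle 9: W1.I3
cycle 10: idle
cycle 11: idle
cycle 12: idle
cycle 13: W1.I4

Answer: 14 cycles, utilization 4/7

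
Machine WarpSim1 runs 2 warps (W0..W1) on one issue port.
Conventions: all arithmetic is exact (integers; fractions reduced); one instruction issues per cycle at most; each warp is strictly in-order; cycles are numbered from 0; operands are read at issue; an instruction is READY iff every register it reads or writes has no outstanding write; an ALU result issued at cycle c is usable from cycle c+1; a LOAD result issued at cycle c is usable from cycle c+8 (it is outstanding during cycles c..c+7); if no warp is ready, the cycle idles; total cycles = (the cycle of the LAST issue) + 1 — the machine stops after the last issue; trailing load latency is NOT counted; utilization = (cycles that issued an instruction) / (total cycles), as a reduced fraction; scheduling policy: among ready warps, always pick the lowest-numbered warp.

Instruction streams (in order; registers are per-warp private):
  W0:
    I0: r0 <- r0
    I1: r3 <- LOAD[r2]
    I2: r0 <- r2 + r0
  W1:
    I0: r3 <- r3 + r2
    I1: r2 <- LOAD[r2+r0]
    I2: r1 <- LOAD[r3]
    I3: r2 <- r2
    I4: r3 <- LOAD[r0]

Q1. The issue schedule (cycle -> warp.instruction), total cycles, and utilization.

cycle 0: W0.I0
cycle 1: W0.I1
cycle 2: W0.I2
cycle 3: W1.I0
cycle 4: W1.I1
cycle 5: W1.I2
cycle 6: idle
cycle 7: idle
cycle 8: idle
cycle 9: idle
cycle 10: idle
cycle 11: idle
cycle 12: W1.I3
cycle 13: W1.I4

Answer: 14 cycles, utilization 4/7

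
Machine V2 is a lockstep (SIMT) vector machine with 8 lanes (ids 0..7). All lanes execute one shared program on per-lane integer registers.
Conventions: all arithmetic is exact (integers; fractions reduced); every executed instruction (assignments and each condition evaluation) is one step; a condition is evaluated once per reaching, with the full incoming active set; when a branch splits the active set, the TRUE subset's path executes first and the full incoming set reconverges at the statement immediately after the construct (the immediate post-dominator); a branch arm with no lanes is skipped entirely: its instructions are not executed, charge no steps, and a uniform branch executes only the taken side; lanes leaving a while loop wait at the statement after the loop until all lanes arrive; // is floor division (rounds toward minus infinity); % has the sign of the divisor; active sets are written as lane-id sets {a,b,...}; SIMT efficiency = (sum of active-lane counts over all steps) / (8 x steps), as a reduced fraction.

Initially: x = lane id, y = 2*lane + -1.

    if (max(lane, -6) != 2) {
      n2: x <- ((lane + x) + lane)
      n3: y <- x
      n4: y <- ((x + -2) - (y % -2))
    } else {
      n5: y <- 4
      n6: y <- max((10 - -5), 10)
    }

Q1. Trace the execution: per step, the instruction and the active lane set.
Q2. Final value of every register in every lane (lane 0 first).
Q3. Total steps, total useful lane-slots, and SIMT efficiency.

step 0: eval (max(lane, -6) != 2)    {0,1,2,3,4,5,6,7}
step 1: x <- ((lane + x) + lane)     {0,1,3,4,5,6,7}
step 2: y <- x                       {0,1,3,4,5,6,7}
step 3: y <- ((x + -2) - (y % -2))   {0,1,3,4,5,6,7}
step 4: y <- 4                       {2}
step 5: y <- max((10 - -5), 10)      {2}

Answer: 6 steps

x: 0,3,2,9,12,15,18,21
y: -2,2,15,8,10,14,16,20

steps = 6; useful = 31; efficiency = 31/48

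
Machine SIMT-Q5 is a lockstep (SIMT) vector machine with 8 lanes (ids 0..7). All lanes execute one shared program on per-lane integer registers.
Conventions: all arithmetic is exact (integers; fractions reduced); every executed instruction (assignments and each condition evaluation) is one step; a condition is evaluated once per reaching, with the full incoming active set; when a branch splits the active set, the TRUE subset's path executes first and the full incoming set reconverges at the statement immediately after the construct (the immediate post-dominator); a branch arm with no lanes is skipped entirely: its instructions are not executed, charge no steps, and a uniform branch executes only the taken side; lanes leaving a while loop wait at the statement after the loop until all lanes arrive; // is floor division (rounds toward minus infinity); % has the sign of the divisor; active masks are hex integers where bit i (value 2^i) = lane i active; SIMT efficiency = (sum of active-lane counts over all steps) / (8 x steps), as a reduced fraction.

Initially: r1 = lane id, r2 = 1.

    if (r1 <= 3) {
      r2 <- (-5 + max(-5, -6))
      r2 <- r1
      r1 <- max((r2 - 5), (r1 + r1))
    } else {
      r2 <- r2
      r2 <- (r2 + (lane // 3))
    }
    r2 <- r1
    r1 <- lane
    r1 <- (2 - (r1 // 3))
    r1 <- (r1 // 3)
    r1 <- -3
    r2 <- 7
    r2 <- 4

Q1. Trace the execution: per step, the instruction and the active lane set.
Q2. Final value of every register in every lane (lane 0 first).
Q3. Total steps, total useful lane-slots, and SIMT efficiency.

step 0: eval (r1 <= 3)               0xff
step 1: r2 <- (-5 + max(-5, -6))     0x0f
step 2: r2 <- r1                     0x0f
step 3: r1 <- max((r2 - 5), (r1 + r1)) 0x0f
step 4: r2 <- r2                     0xf0
step 5: r2 <- (r2 + (lane // 3))     0xf0
step 6: r2 <- r1                     0xff
step 7: r1 <- lane                   0xff
step 8: r1 <- (2 - (r1 // 3))        0xff
step 9: r1 <- (r1 // 3)              0xff
step 10: r1 <- -3                     0xff
step 11: r2 <- 7                      0xff
step 12: r2 <- 4                      0xff

Answer: 13 steps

r1: -3,-3,-3,-3,-3,-3,-3,-3
r2: 4,4,4,4,4,4,4,4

steps = 13; useful = 84; efficiency = 84/104 = 21/26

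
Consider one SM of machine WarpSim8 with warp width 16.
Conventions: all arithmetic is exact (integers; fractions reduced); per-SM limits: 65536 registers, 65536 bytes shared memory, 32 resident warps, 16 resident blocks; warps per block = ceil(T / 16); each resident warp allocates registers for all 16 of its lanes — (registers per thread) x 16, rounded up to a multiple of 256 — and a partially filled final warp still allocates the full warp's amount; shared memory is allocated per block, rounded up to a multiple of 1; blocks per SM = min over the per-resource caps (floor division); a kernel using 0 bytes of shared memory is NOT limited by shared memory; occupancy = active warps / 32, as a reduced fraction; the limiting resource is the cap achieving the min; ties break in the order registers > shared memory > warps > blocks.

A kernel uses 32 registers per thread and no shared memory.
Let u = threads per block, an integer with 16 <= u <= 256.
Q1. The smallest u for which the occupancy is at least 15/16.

Answer: u = 17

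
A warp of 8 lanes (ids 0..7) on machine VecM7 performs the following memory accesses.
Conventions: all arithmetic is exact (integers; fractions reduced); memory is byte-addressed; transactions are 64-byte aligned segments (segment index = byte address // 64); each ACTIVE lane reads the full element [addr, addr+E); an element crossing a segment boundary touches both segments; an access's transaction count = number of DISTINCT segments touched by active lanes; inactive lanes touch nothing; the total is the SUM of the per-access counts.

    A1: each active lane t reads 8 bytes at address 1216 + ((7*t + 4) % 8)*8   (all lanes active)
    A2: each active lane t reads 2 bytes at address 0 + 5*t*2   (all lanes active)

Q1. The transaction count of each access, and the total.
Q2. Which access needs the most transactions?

A1: 1 transaction
A2: 2 transactions

Answer: 1,2; total 3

Answer: A2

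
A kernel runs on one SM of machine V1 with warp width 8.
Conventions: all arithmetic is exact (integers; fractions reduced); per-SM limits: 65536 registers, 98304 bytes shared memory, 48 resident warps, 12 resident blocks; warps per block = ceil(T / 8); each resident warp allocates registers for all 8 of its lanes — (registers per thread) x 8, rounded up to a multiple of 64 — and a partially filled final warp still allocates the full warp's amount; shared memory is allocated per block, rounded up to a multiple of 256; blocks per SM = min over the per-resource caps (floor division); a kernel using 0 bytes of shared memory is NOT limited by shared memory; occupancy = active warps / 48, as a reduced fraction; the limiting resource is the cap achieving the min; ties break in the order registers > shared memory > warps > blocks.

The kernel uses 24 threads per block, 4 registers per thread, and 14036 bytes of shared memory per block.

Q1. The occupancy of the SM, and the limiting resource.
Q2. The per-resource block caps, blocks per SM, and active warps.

Answer: occupancy 3/8, limited by shared memory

registers: 341 blocks
shared memory: 6 blocks
warps: 16 blocks
blocks: 12 blocks

Answer: 6 blocks, 18 active warps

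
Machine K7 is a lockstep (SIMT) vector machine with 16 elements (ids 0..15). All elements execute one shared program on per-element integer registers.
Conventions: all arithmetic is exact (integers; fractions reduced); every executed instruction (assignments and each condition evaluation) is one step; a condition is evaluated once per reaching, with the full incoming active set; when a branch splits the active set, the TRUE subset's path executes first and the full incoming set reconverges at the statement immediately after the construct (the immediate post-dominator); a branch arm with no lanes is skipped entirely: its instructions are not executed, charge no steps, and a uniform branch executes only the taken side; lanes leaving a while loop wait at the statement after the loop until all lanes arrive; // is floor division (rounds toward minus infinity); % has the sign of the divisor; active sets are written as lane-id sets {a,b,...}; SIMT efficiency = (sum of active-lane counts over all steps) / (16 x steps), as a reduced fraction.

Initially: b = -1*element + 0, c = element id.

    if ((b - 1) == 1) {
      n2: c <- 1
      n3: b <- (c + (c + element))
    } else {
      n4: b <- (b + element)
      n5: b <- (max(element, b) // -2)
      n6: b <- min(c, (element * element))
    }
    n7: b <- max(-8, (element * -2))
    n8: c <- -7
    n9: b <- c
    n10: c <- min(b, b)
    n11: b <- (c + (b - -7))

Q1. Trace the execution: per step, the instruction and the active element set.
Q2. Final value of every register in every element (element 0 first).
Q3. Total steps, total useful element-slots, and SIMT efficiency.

step 0: eval ((b - 1) == 1)          {0,1,2,3,4,5,6,7,8,9,10,11,12,13,14,15}
step 1: b <- (b + element)           {0,1,2,3,4,5,6,7,8,9,10,11,12,13,14,15}
step 2: b <- (max(element, b) // -2) {0,1,2,3,4,5,6,7,8,9,10,11,12,13,14,15}
step 3: b <- min(c, (element * element)) {0,1,2,3,4,5,6,7,8,9,10,11,12,13,14,15}
step 4: b <- max(-8, (element * -2)) {0,1,2,3,4,5,6,7,8,9,10,11,12,13,14,15}
step 5: c <- -7                      {0,1,2,3,4,5,6,7,8,9,10,11,12,13,14,15}
step 6: b <- c                       {0,1,2,3,4,5,6,7,8,9,10,11,12,13,14,15}
step 7: c <- min(b, b)               {0,1,2,3,4,5,6,7,8,9,10,11,12,13,14,15}
step 8: b <- (c + (b - -7))          {0,1,2,3,4,5,6,7,8,9,10,11,12,13,14,15}

Answer: 9 steps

b: -7,-7,-7,-7,-7,-7,-7,-7,-7,-7,-7,-7,-7,-7,-7,-7
c: -7,-7,-7,-7,-7,-7,-7,-7,-7,-7,-7,-7,-7,-7,-7,-7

steps = 9; useful = 144; efficiency = 144/144 = 1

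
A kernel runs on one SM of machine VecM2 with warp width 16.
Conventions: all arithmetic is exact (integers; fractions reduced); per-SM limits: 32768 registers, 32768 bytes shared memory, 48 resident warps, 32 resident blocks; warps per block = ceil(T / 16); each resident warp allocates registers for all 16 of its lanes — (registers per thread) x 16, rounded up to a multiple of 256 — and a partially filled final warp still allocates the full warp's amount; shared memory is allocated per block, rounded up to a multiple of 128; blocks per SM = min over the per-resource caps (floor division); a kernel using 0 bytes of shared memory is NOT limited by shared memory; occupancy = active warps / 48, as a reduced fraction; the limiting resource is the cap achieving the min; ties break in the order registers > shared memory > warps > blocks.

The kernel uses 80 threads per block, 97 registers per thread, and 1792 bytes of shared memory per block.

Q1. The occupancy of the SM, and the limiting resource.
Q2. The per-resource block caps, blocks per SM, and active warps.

Answer: occupancy 5/16, limited by registers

registers: 3 blocks
shared memory: 18 blocks
warps: 9 blocks
blocks: 32 blocks

Answer: 3 blocks, 15 active warps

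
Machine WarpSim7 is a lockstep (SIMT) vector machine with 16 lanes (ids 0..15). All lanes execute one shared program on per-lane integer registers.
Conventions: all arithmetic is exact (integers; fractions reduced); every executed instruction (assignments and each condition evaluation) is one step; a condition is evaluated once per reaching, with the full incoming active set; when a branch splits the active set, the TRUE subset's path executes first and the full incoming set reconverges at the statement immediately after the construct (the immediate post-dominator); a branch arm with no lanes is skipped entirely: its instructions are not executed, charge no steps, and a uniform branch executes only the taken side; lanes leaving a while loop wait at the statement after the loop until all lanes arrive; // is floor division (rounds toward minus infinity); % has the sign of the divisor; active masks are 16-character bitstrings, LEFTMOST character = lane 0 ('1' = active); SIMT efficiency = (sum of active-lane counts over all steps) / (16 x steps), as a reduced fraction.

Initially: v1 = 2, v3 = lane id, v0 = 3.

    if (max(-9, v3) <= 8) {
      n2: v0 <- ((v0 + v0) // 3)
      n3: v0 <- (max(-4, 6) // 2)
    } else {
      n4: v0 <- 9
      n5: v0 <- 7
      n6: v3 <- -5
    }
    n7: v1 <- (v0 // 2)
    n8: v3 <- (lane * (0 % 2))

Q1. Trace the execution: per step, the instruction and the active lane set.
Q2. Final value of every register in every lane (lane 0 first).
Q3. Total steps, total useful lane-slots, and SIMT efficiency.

step 0: eval (max(-9, v3) <= 8)      1111111111111111
step 1: v0 <- ((v0 + v0) // 3)       1111111110000000
step 2: v0 <- (max(-4, 6) // 2)      1111111110000000
step 3: v0 <- 9                      0000000001111111
step 4: v0 <- 7                      0000000001111111
step 5: v3 <- -5                     0000000001111111
step 6: v1 <- (v0 // 2)              1111111111111111
step 7: v3 <- (lane * (0 % 2))       1111111111111111

Answer: 8 steps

v1: 1,1,1,1,1,1,1,1,1,3,3,3,3,3,3,3
v3: 0,0,0,0,0,0,0,0,0,0,0,0,0,0,0,0
v0: 3,3,3,3,3,3,3,3,3,7,7,7,7,7,7,7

steps = 8; useful = 87; efficiency = 87/128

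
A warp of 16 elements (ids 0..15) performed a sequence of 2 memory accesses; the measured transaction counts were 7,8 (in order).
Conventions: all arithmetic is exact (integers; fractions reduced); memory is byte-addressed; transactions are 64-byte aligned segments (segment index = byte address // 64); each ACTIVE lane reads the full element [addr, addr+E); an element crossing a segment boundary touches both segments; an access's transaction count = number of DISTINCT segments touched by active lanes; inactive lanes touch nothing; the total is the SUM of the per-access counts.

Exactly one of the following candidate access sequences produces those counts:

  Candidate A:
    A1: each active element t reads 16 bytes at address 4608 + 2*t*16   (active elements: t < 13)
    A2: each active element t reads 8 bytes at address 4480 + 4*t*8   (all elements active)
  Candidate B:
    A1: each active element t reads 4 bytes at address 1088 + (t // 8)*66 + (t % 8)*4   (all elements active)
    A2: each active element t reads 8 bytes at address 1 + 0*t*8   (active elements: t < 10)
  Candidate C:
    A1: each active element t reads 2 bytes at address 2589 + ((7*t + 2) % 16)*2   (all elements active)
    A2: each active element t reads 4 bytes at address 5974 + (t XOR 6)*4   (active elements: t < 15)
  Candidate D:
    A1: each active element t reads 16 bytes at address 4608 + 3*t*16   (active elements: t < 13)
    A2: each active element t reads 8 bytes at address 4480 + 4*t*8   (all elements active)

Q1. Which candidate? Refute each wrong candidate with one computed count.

B: A1 gives 2 transactions, not 7
C: A1 gives 1 transaction, not 7
D: A1 gives 10 transactions, not 7
A: all counts match (7,8)

Answer: A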